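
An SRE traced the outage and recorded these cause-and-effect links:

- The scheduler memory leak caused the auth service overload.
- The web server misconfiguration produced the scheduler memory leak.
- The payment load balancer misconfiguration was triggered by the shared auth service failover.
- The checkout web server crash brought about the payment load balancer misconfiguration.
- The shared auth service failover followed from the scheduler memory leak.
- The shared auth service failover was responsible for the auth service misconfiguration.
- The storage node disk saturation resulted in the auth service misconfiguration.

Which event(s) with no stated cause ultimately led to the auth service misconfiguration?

Tracing upstream from the auth service misconfiguration: the auth service misconfiguration ← the shared auth service failover ← the scheduler memory leak ← the web server misconfiguration.
A separate upstream branch: the auth service misconfiguration ← the storage node disk saturation.
Each of those chain origins has no stated cause.

the storage node disk saturation, the web server misconfiguration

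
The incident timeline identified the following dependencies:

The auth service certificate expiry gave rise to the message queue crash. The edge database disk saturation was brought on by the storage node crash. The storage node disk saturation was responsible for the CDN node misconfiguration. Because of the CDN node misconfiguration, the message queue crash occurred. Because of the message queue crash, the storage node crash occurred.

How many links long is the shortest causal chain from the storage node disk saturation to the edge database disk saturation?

4

Shortest chain: the storage node disk saturation → the CDN node misconfiguration → the message queue crash → the storage node crash → the edge database disk saturation.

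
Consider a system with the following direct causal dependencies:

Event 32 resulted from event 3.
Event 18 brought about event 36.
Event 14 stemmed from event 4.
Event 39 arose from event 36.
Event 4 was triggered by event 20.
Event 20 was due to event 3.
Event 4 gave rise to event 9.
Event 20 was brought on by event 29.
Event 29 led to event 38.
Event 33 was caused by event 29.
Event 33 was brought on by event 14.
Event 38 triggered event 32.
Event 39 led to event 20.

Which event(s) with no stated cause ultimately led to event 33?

event 18, event 29, event 3

Tracing upstream from event 33: event 33 ← event 14 ← event 4 ← event 20 ← event 3.
A separate upstream branch: event 33 ← event 29.
A separate upstream branch: event 33 ← event 14 ← event 4 ← event 20 ← event 39 ← event 36 ← event 18.
Each of those chain origins has no stated cause.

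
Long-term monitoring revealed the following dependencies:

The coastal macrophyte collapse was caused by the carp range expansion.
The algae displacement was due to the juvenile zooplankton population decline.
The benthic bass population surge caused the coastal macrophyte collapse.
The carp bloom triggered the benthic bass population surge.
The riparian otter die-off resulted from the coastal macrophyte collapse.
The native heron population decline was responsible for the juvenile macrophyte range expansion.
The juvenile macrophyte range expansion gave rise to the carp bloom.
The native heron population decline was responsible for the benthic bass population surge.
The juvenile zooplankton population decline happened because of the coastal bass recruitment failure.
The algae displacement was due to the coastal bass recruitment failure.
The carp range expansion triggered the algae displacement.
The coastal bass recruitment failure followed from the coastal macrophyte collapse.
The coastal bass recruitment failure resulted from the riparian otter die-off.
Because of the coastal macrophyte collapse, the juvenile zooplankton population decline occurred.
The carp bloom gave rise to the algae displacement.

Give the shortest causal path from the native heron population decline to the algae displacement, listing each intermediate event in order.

the native heron population decline → the juvenile macrophyte range expansion → the carp bloom → the algae displacement

the native heron population decline → the juvenile macrophyte range expansion
the juvenile macrophyte range expansion → the carp bloom
the carp bloom → the algae displacement
Length: 3 steps.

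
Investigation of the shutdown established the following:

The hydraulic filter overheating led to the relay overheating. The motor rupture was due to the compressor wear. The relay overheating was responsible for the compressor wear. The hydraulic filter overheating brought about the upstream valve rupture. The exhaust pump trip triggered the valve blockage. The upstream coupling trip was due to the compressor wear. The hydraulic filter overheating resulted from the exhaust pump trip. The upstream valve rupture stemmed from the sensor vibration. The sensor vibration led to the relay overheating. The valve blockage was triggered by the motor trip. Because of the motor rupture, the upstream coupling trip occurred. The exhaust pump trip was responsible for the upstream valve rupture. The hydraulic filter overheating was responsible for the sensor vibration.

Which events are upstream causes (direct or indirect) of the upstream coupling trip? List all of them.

the compressor wear, the exhaust pump trip, the hydraulic filter overheating, the motor rupture, the relay overheating, the sensor vibration

Immediate causes of the upstream coupling trip: the compressor wear, the motor rupture.
Further upstream: the exhaust pump trip, the hydraulic filter overheating, the sensor vibration, the relay overheating.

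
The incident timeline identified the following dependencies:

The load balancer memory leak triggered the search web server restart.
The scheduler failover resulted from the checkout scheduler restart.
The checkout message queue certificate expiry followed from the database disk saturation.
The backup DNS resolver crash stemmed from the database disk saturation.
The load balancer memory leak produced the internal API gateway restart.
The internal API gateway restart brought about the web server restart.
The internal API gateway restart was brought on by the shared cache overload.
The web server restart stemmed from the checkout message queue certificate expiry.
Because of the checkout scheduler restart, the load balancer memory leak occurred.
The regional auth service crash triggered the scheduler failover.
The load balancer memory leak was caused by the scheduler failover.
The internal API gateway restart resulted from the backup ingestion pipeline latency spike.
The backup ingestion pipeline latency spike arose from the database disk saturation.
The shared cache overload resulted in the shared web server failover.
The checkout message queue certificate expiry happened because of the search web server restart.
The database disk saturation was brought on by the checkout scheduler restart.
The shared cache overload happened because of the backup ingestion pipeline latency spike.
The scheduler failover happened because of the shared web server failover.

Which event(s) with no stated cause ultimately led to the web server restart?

Tracing upstream from the web server restart: the web server restart ← the checkout message queue certificate expiry ← the database disk saturation ← the checkout scheduler restart.
A separate upstream branch: the web server restart ← the internal API gateway restart ← the load balancer memory leak ← the scheduler failover ← the regional auth service crash.
Each of those chain origins has no stated cause.

the checkout scheduler restart, the regional auth service crash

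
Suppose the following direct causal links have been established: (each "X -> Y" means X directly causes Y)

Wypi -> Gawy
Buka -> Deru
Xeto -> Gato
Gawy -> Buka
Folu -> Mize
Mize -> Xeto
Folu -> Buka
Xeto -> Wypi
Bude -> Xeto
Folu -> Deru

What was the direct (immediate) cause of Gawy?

Wypi

Upstream contributors include Folu, Bude, Mize, Xeto, but only Wypi feeds directly into Gawy.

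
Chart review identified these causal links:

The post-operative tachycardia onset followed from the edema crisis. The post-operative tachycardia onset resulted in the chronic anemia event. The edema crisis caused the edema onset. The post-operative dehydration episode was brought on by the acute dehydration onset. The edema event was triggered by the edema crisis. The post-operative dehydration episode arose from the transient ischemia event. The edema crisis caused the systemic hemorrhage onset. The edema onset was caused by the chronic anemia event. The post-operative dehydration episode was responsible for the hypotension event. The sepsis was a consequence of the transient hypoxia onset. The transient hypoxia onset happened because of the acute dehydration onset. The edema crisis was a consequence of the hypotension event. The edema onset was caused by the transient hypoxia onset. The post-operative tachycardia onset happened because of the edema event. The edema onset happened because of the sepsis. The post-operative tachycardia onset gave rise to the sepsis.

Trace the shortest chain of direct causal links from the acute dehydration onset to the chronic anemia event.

the acute dehydration onset → the post-operative dehydration episode → the hypotension event → the edema crisis → the post-operative tachycardia onset → the chronic anemia event

the acute dehydration onset → the post-operative dehydration episode
the post-operative dehydration episode → the hypotension event
the hypotension event → the edema crisis
the edema crisis → the post-operative tachycardia onset
the post-operative tachycardia onset → the chronic anemia event
Length: 5 steps.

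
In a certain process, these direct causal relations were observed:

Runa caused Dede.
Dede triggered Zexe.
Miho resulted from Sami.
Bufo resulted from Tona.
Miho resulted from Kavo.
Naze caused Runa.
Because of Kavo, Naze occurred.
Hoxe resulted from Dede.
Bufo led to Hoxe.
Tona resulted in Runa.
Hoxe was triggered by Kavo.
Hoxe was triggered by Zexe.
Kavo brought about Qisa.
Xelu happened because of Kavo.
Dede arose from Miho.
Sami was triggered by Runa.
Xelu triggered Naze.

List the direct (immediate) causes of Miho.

Kavo, Sami

Upstream contributors include Xelu, Tona, Naze, Runa, but only Kavo, Sami feed directly into Miho.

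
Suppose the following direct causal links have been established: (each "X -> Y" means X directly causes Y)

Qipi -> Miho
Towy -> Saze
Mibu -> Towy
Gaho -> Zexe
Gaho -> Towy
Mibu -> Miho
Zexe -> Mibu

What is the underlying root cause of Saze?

Tracing upstream from Saze: Saze ← Towy ← Gaho.
Gaho has no stated cause, so it is the root.

Gaho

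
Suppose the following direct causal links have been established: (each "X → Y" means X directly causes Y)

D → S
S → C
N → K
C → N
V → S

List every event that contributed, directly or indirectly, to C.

Immediate cause of C: S.
Further upstream: V, D.

D, S, V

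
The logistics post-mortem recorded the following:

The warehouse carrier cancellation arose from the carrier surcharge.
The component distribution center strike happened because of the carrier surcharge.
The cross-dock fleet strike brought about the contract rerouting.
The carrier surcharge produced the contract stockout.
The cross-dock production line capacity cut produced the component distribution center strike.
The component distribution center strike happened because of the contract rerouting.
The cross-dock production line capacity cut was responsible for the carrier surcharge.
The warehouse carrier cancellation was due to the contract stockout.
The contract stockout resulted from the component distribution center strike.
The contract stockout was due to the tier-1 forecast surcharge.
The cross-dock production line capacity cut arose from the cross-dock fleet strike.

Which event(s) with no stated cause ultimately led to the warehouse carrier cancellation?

Tracing upstream from the warehouse carrier cancellation: the warehouse carrier cancellation ← the carrier surcharge ← the cross-dock production line capacity cut ← the cross-dock fleet strike.
A separate upstream branch: the warehouse carrier cancellation ← the contract stockout ← the tier-1 forecast surcharge.
Each of those chain origins has no stated cause.

the cross-dock fleet strike, the tier-1 forecast surcharge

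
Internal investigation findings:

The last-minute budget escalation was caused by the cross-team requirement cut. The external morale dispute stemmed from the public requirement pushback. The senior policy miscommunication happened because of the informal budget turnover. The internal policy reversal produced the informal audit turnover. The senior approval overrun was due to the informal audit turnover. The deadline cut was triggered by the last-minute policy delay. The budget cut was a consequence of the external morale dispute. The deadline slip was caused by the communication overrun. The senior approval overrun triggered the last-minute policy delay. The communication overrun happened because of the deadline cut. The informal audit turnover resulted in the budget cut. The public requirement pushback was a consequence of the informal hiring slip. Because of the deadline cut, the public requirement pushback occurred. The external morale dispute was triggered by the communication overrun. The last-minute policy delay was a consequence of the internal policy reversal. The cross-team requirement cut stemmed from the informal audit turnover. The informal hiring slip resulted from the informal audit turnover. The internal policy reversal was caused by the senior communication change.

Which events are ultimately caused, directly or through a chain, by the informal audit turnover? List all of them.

the budget cut, the communication overrun, the cross-team requirement cut, the deadline cut, the deadline slip, the external morale dispute, the informal hiring slip, the last-minute budget escalation, the last-minute policy delay, the public requirement pushback, the senior approval overrun

Direct effects: the cross-team requirement cut, the senior approval overrun, the informal hiring slip, the budget cut.
2 steps out: the last-minute policy delay, the public requirement pushback, the last-minute budget escalation.
3 steps out: the deadline cut, the external morale dispute.
4 steps out: the communication overrun.
5 steps out: the deadline slip.
Not reachable from it: the senior communication change, the internal policy reversal, the informal budget turnover, the senior policy miscommunication.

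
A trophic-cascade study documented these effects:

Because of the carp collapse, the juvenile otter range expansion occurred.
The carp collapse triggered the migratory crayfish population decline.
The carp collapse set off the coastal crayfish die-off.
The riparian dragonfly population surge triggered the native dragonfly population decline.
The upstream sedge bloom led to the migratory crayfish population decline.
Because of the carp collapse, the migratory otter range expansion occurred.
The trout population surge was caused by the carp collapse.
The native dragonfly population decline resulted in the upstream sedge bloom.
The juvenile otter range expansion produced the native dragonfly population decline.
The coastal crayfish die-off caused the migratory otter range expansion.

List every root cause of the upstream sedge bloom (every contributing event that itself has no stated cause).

Tracing upstream from the upstream sedge bloom: the upstream sedge bloom ← the native dragonfly population decline ← the juvenile otter range expansion ← the carp collapse.
A separate upstream branch: the upstream sedge bloom ← the native dragonfly population decline ← the riparian dragonfly population surge.
Each of those chain origins has no stated cause.

the carp collapse, the riparian dragonfly population surge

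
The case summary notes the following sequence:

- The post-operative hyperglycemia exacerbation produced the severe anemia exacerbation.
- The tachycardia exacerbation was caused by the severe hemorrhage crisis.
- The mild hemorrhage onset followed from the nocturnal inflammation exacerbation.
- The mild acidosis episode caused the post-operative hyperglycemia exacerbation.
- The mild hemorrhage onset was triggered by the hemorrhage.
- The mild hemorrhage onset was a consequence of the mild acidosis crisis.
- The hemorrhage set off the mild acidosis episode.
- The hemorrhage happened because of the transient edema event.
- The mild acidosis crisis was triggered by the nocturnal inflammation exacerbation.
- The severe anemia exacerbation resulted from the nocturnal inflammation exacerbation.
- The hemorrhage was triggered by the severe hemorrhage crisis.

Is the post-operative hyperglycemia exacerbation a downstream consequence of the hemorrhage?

There is a causal chain: the hemorrhage → the mild acidosis episode → the post-operative hyperglycemia exacerbation.

Yes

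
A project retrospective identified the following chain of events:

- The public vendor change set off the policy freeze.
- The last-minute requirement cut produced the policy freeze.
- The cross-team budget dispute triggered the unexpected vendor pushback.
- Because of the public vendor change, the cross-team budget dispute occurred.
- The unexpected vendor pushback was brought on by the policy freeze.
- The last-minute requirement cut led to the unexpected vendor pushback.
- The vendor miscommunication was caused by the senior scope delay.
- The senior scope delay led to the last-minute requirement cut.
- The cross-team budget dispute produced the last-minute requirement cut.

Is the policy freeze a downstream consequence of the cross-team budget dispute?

Yes

There is a causal chain: the cross-team budget dispute → the last-minute requirement cut → the policy freeze.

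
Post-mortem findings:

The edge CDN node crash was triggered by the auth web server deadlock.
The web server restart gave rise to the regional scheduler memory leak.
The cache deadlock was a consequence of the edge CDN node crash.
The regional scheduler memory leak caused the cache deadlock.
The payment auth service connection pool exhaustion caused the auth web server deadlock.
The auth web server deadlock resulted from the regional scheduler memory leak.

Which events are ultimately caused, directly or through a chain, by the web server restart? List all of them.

Direct effects: the regional scheduler memory leak.
2 steps out: the auth web server deadlock, the cache deadlock.
3 steps out: the edge CDN node crash.
Not reachable from it: the payment auth service connection pool exhaustion.

the auth web server deadlock, the cache deadlock, the edge CDN node crash, the regional scheduler memory leak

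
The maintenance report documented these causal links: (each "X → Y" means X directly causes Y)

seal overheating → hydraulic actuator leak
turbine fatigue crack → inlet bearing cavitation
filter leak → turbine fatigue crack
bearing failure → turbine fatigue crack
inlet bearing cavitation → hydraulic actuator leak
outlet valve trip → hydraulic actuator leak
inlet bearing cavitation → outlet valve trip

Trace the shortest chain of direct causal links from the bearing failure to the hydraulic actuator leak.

the bearing failure → the turbine fatigue crack
the turbine fatigue crack → the inlet bearing cavitation
the inlet bearing cavitation → the hydraulic actuator leak
Length: 3 steps.

the bearing failure → the turbine fatigue crack → the inlet bearing cavitation → the hydraulic actuator leak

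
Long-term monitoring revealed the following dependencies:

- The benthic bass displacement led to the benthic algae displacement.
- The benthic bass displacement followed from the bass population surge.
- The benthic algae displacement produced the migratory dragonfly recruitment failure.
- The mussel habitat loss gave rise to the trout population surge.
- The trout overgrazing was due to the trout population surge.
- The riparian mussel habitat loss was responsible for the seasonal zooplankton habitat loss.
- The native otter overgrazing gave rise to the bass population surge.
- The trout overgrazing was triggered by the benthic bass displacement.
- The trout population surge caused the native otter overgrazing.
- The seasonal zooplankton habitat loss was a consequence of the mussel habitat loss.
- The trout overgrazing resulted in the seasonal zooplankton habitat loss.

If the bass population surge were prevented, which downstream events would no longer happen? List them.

Downstream of the bass population surge: the benthic bass displacement, the benthic algae displacement, the migratory dragonfly recruitment failure, the trout overgrazing, the seasonal zooplankton habitat loss.
Of those, still caused via another path: the trout overgrazing, the seasonal zooplankton habitat loss.
The remainder have no surviving cause.

the benthic algae displacement, the benthic bass displacement, the migratory dragonfly recruitment failure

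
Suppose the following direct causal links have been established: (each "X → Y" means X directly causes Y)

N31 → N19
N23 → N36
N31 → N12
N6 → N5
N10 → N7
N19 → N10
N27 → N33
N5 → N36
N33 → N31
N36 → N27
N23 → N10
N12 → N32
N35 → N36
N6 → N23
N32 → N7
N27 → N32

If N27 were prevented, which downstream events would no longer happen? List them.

N12, N19, N31, N32, N33

Downstream of N27: N33, N31, N19, N10, N12, N32, N7.
Of those, still caused via another path: N10, N7.
The remainder have no surviving cause.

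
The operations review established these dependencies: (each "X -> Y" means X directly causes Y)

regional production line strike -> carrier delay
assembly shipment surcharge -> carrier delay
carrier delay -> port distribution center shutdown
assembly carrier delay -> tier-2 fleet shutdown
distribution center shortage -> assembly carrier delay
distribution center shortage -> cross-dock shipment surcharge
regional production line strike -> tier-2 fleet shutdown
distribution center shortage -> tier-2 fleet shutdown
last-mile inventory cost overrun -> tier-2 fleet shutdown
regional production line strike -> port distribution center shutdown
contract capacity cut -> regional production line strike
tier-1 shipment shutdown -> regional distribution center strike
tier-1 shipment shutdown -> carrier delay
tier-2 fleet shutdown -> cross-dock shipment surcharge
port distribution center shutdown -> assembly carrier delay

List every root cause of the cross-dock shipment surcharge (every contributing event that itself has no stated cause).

the assembly shipment surcharge, the contract capacity cut, the distribution center shortage, the last-mile inventory cost overrun, the tier-1 shipment shutdown

Tracing upstream from the cross-dock shipment surcharge: the cross-dock shipment surcharge ← the tier-2 fleet shutdown ← the assembly carrier delay ← the port distribution center shutdown ← the carrier delay ← the assembly shipment surcharge.
A separate upstream branch: the cross-dock shipment surcharge ← the tier-2 fleet shutdown ← the regional production line strike ← the contract capacity cut.
A separate upstream branch: the cross-dock shipment surcharge ← the tier-2 fleet shutdown ← the assembly carrier delay ← the port distribution center shutdown ← the carrier delay ← the tier-1 shipment shutdown.
A separate upstream branch: the cross-dock shipment surcharge ← the distribution center shortage.
A separate upstream branch: the cross-dock shipment surcharge ← the tier-2 fleet shutdown ← the last-mile inventory cost overrun.
Each of those chain origins has no stated cause.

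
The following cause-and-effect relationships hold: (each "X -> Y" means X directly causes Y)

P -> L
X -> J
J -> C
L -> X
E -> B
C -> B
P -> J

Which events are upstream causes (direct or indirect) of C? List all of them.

Immediate cause of C: J.
Further upstream: P, L, X.

J, L, P, X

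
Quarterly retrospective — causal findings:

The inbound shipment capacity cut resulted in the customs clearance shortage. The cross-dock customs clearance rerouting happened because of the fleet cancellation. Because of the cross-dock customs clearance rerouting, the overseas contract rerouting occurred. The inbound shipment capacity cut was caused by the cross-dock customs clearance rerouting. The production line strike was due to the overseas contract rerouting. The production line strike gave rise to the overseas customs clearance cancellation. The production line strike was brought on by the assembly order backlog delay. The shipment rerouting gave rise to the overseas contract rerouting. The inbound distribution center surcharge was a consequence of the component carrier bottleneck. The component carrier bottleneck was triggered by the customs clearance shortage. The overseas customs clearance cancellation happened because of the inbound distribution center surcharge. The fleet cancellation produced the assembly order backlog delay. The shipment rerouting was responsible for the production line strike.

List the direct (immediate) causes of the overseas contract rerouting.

the cross-dock customs clearance rerouting, the shipment rerouting

Upstream contributors include the fleet cancellation, but only the cross-dock customs clearance rerouting, the shipment rerouting feed directly into the overseas contract rerouting.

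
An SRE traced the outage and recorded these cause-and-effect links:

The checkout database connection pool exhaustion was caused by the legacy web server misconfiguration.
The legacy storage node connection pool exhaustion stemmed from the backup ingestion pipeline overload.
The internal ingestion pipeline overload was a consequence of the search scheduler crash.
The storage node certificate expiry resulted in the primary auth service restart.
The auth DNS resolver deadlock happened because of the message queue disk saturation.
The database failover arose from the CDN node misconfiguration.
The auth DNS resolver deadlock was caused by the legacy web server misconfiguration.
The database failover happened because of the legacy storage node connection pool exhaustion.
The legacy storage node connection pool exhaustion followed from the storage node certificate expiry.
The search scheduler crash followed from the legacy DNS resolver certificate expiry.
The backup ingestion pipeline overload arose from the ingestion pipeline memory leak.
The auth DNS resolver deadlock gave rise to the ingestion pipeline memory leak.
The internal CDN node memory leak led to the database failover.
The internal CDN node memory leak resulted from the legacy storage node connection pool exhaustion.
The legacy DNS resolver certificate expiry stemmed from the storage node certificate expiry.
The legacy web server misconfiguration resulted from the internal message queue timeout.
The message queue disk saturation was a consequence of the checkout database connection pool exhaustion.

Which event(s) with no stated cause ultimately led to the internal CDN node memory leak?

the internal message queue timeout, the storage node certificate expiry

Tracing upstream from the internal CDN node memory leak: the internal CDN node memory leak ← the legacy storage node connection pool exhaustion ← the storage node certificate expiry.
A separate upstream branch: the internal CDN node memory leak ← the legacy storage node connection pool exhaustion ← the backup ingestion pipeline overload ← the ingestion pipeline memory leak ← the auth DNS resolver deadlock ← the legacy web server misconfiguration ← the internal message queue timeout.
Each of those chain origins has no stated cause.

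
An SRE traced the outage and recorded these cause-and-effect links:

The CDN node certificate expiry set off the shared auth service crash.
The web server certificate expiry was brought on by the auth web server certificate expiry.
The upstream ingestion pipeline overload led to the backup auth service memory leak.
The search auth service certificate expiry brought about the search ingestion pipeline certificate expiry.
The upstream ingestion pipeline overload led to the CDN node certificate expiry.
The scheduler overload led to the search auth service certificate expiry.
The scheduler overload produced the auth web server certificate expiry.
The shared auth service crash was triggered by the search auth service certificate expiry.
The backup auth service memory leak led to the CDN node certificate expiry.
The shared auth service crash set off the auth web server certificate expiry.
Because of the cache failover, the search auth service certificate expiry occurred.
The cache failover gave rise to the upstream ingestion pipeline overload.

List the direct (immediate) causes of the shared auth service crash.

the CDN node certificate expiry, the search auth service certificate expiry

Upstream contributors include the scheduler overload, the cache failover, the upstream ingestion pipeline overload, the backup auth service memory leak, but only the CDN node certificate expiry, the search auth service certificate expiry feed directly into the shared auth service crash.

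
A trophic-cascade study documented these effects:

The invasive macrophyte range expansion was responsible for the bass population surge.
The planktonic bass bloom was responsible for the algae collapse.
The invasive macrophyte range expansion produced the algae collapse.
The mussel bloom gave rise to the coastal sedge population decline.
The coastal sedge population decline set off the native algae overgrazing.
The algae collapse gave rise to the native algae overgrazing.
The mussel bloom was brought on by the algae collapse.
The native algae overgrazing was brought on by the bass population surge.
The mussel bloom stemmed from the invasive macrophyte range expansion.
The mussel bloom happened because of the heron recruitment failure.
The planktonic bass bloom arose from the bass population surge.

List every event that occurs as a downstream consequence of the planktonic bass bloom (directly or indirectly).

Direct effects: the algae collapse.
2 steps out: the mussel bloom, the native algae overgrazing.
3 steps out: the coastal sedge population decline.
Not reachable from it: the invasive macrophyte range expansion, the bass population surge, the heron recruitment failure.

the algae collapse, the coastal sedge population decline, the mussel bloom, the native algae overgrazing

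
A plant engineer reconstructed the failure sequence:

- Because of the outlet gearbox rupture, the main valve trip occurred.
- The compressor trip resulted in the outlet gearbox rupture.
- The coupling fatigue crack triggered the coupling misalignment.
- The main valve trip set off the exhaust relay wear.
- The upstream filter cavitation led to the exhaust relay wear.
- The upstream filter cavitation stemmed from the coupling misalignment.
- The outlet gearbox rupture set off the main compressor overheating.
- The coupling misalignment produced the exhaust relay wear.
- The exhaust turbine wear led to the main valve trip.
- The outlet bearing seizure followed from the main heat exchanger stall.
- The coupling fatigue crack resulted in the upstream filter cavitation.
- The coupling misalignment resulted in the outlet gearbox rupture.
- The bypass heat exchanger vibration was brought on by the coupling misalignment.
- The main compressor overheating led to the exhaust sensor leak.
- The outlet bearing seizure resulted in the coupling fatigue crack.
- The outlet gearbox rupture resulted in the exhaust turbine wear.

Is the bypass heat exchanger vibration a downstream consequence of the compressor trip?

No

The compressor trip leads to the outlet gearbox rupture, the main compressor overheating, the exhaust sensor leak, the exhaust turbine wear, the main valve trip, the exhaust relay wear; the bypass heat exchanger vibration is not among them.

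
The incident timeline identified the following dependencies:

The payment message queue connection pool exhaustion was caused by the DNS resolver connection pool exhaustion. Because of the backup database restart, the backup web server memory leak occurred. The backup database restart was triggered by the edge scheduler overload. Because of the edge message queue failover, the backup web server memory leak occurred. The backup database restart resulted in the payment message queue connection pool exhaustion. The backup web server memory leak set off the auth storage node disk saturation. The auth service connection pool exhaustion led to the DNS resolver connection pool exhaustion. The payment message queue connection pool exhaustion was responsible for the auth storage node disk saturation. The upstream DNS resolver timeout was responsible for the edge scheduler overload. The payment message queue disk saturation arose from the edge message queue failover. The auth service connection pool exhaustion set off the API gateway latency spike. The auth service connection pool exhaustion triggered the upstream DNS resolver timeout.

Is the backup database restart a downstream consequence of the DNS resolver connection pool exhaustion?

No

The DNS resolver connection pool exhaustion leads to the payment message queue connection pool exhaustion, the auth storage node disk saturation; the backup database restart is not among them.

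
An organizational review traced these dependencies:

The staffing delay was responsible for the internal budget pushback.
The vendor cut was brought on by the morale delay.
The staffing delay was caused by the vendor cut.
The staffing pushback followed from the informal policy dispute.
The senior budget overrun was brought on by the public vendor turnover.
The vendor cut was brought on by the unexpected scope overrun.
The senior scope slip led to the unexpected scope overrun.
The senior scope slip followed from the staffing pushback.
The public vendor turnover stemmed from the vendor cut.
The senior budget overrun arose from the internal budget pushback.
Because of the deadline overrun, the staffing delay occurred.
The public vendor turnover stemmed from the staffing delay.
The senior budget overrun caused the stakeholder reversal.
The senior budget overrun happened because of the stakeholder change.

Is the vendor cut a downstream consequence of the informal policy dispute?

There is a causal chain: the informal policy dispute → the staffing pushback → the senior scope slip → the unexpected scope overrun → the vendor cut.

Yes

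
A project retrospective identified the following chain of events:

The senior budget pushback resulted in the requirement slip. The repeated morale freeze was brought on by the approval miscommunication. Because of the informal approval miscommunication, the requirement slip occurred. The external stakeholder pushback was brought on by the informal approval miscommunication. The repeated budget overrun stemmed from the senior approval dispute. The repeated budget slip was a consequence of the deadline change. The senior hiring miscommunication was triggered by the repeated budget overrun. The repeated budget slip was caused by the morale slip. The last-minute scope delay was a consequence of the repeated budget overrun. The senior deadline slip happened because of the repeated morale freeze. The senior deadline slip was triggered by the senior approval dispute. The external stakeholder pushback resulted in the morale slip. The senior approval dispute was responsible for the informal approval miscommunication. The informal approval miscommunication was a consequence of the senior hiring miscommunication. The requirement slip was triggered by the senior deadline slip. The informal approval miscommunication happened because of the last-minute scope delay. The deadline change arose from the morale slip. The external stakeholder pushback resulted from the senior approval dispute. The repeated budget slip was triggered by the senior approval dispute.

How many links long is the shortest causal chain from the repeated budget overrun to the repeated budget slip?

Shortest chain: the repeated budget overrun → the senior hiring miscommunication → the informal approval miscommunication → the external stakeholder pushback → the morale slip → the repeated budget slip.

5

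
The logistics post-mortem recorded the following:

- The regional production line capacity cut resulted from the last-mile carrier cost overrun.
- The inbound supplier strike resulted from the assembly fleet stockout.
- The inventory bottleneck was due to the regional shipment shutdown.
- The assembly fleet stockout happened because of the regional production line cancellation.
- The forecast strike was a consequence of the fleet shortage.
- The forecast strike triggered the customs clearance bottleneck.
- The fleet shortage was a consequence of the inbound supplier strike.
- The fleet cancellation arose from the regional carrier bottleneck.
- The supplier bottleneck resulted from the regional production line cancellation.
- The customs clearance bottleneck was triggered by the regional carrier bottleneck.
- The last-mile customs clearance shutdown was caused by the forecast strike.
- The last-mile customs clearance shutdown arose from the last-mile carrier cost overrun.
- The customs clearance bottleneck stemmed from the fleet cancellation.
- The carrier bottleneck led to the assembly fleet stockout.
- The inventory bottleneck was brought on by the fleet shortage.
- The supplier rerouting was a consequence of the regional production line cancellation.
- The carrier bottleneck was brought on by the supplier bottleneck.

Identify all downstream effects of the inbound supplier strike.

the customs clearance bottleneck, the fleet shortage, the forecast strike, the inventory bottleneck, the last-mile customs clearance shutdown

Direct effects: the fleet shortage.
2 steps out: the forecast strike, the inventory bottleneck.
3 steps out: the customs clearance bottleneck, the last-mile customs clearance shutdown.
Not reachable from it: the regional production line cancellation, the last-mile carrier cost overrun, the regional production line capacity cut, the supplier bottleneck, the supplier rerouting, the carrier bottleneck, the assembly fleet stockout, the regional carrier bottleneck, the fleet cancellation, the regional shipment shutdown.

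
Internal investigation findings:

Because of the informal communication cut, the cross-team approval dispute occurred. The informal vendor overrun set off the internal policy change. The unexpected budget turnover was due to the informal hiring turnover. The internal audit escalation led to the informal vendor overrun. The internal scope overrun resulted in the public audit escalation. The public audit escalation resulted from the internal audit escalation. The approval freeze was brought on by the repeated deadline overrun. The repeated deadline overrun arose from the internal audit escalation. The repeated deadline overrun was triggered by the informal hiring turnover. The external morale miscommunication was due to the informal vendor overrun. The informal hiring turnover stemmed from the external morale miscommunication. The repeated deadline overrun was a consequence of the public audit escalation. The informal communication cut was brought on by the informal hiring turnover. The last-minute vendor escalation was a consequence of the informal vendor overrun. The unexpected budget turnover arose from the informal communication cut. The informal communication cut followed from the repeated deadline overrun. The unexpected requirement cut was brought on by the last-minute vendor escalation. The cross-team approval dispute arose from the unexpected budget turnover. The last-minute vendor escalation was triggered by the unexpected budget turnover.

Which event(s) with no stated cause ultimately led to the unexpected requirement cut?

the internal audit escalation, the internal scope overrun

Tracing upstream from the unexpected requirement cut: the unexpected requirement cut ← the last-minute vendor escalation ← the informal vendor overrun ← the internal audit escalation.
A separate upstream branch: the unexpected requirement cut ← the last-minute vendor escalation ← the unexpected budget turnover ← the informal communication cut ← the repeated deadline overrun ← the public audit escalation ← the internal scope overrun.
Each of those chain origins has no stated cause.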